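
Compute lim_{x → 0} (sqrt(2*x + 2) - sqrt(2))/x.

A 0/0 form; rationalise with √(2 + 2x) + √2. This collapses the numerator to 2x, leaving 2/(√(2 + 2x) + √2) → 2/(2√2) = √(2)/2.

√(2)/2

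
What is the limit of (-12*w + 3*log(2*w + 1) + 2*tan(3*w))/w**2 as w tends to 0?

-6

Substitution gives 0/0; apply L'Hôpital's rule 2 times.
After differentiating numerator and denominator 2 times the quotient is (36*tan(3*w)/cos(3*w)^2 - 12/(2*w + 1)^2)/(2); at w = 0 this is -6.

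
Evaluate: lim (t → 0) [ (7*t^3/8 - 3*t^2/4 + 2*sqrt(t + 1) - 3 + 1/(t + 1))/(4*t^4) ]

59/256

Substitution gives 0/0 (the numerator vanishes to order 4).
Expand each term to order t^4: the coefficient of t^4 in 2·√(1 + t) is -5/64 and in 1/(1 + t) is 1.
Lower-order terms cancel with the polynomial part, so the numerator is (59/64)·t^4 + o(t^4), and the limit is (59/64)/(4) = 59/256.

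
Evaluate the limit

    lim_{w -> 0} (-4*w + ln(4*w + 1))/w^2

Direct substitution gives 0/0.
Apply L'Hôpital: lim (-4 + 4/(4*w + 1))/(2*w), still 0/0.
After 2 applications of L'Hôpital's rule the quotient is (-16/(4*w + 1)^2)/(2); substituting w = 0 gives -8.

-8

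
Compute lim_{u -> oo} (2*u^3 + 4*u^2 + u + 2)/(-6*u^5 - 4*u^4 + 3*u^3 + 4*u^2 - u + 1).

0

The denominator has degree 5 and the numerator degree 3. Dividing numerator and denominator by u^5 sends every term to 0 except the leading denominator term, so the limit is 0.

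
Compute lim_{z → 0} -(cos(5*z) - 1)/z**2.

Direct substitution gives 0/0.
Apply L'Hôpital: lim (-5*sin(5*z))/(-2*z), still 0/0.
After 2 applications of L'Hôpital's rule the quotient is (-25*cos(5*z))/(-2); substituting z = 0 gives 25/2.

25/2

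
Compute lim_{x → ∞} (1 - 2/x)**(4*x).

e^(-8)

Write it as [(1 - 2/x)^x]^(4) · (1 - 2/x)^(0). The bracketed term tends to e^(-2) and the second factor to 1, so the limit is e^(-8).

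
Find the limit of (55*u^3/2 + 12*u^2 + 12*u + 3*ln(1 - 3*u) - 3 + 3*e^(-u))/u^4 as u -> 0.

Substitution gives 0/0; apply L'Hôpital's rule 4 times.
After differentiating numerator and denominator 4 times the quotient is (3*e^(-u) - 1458/(3*u - 1)^4)/(24); at u = 0 this is -485/8.

-485/8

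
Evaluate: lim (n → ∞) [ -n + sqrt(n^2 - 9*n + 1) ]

-9/2

This has the form ∞ − ∞. Multiply and divide by the conjugate √(n^2 - 9*n + 1) + n.
That gives (-9n + 1) / (√(n^2 - 9*n + 1) + n).
Divide numerator and denominator by n: the limit is -9/(2·1) = -9/2.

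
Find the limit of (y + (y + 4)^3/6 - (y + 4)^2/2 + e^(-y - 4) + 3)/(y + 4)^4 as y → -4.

Direct substitution gives 0/0.
Apply L'Hôpital: lim (-y + (y + 4)^2/2 - e^(-y - 4) - 3)/(4*(y + 4)^3), still 0/0.
Apply L'Hôpital: lim (y + e^(-y - 4) + 3)/(12*(y + 4)^2), still 0/0.
Apply L'Hôpital: lim (1 - e^(-y - 4))/(24*y + 96), still 0/0.
After 4 applications of L'Hôpital's rule the quotient is (e^(-y - 4))/(24); substituting y = -4 gives 1/24.

1/24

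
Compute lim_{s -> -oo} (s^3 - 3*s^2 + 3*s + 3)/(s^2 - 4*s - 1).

The numerator has higher degree (3 > 2); the quotient behaves like (1/(1))·s^1 for large |s|.
As s → −∞ this diverges to -∞.

-∞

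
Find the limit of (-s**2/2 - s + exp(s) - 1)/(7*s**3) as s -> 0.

Direct substitution gives 0/0.
Apply L'Hôpital: lim (-s + e^(s) - 1)/(21*s^2), still 0/0.
Apply L'Hôpital: lim (e^(s) - 1)/(42*s), still 0/0.
After 3 applications of L'Hôpital's rule the quotient is (e^(s))/(42); substituting s = 0 gives 1/42.

1/42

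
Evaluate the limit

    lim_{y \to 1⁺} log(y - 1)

-∞

As y → 1⁺, y - 1 → 0⁺ and ln(y - 1) → −∞.
Multiplying by 1 gives -∞.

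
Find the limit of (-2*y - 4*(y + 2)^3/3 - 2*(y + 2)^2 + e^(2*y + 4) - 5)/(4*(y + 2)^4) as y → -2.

1/6

Direct substitution gives 0/0.
Apply L'Hôpital: lim (-4*y - 4*(y + 2)^2 + 2*e^(2*y + 4) - 10)/(16*(y + 2)^3), still 0/0.
Apply L'Hôpital: lim (-8*y + 4*e^(2*y + 4) - 20)/(48*(y + 2)^2), still 0/0.
Apply L'Hôpital: lim (8*e^(2*y + 4) - 8)/(96*y + 192), still 0/0.
After 4 applications of L'Hôpital's rule the quotient is (16*e^(2*y + 4))/(96); substituting y = -2 gives 1/6.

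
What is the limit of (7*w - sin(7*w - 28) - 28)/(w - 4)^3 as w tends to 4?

343/6

Direct substitution gives 0/0.
Apply L'Hôpital: lim (7 - 7*cos(7*w - 28))/(3*(w - 4)^2), still 0/0.
Apply L'Hôpital: lim (49*sin(7*w - 28))/(6*w - 24), still 0/0.
After 3 applications of L'Hôpital's rule the quotient is (343*cos(7*w - 28))/(6); substituting w = 4 gives 343/6.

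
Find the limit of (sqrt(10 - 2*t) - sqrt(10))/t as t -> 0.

A 0/0 form; rationalise with √(10 - 2t) + √10. This collapses the numerator to -2t, leaving -2/(√(10 - 2t) + √10) → -2/(2√10) = -√(10)/10.

-√(10)/10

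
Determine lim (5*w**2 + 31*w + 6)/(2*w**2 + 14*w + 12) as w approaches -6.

Since w = -6 makes numerator and denominator zero, (w + 6) divides both.
Cancelling it gives (5*w + 1)/(2*w + 2); now plug in w = -6 to get 29/10.

29/10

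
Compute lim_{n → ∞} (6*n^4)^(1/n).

1

Base → ∞ and exponent → 0: an ∞^0 form.
Take logs: (1/n)·ln(6·n^4) = (ln 6 + 4·ln n)/n → 0.
So the limit is e^0 = 1.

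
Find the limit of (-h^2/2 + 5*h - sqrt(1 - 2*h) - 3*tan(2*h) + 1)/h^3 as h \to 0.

Substitution gives 0/0 (the numerator vanishes to order 3).
Expand each term to order h^3: the coefficient of h^3 in -3·tan(2h) is -8 and in −√(1 - 2h) is 1/2.
Lower-order terms cancel with the polynomial part, so the numerator is (-15/2)·h^3 + o(h^3), and the limit is (-15/2)/(1) = -15/2.

-15/2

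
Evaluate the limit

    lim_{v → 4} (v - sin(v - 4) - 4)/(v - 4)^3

Direct substitution gives 0/0.
Apply L'Hôpital: lim (1 - cos(v - 4))/(3*(v - 4)^2), still 0/0.
Apply L'Hôpital: lim (sin(v - 4))/(6*v - 24), still 0/0.
After 3 applications of L'Hôpital's rule the quotient is (cos(v - 4))/(6); substituting v = 4 gives 1/6.

1/6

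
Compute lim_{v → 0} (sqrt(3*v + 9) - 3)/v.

Substitution gives 0/0. Multiply numerator and denominator by the conjugate √(9 + 3v) + √9.
The numerator becomes (9 + 3v) − 9 = 3v, so the expression simplifies to 3/(√(9 + 3v) + √9).
Letting v → 0 gives 3/(2√9) = 1/2.

1/2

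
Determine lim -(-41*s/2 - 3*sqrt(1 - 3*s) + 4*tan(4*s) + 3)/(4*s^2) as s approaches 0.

Substitution gives 0/0; apply L'Hôpital's rule 2 times.
After differentiating numerator and denominator 2 times the quotient is (128*tan(4*s)/cos(4*s)^2 + 27/(4*(1 - 3*s)^(3/2)))/(-8); at s = 0 this is -27/32.

-27/32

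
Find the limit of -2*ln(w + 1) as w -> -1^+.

As w → -1⁺, w + 1 → 0⁺ and ln(w + 1) → −∞.
Multiplying by -2 gives ∞.

∞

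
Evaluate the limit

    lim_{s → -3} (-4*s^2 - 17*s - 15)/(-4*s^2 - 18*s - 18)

7/6

At s = -3 both the top and bottom vanish — a removable singularity. Factoring out (s + 3) from each leaves (-4*s - 5)/(-4*s - 6), which at s = -3 equals 7/6.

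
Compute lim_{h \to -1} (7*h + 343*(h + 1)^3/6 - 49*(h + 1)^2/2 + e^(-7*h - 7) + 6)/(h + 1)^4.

2401/24

Direct substitution gives 0/0.
Apply L'Hôpital: lim (-49*h + 343*(h + 1)^2/2 - 7*e^(-7*h - 7) - 42)/(4*(h + 1)^3), still 0/0.
Apply L'Hôpital: lim (343*h + 49*e^(-7*h - 7) + 294)/(12*(h + 1)^2), still 0/0.
Apply L'Hôpital: lim (343 - 343*e^(-7*h - 7))/(24*h + 24), still 0/0.
After 4 applications of L'Hôpital's rule the quotient is (2401*e^(-7*h - 7))/(24); substituting h = -1 gives 2401/24.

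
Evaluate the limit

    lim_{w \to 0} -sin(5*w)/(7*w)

-5/7

Substitution gives 0/0.
Write it as (5/(-7))·sin(5w)/(5w); since sin(u)/u → 1, the limit is -5/7.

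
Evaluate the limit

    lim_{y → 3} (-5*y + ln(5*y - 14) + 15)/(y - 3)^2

-25/2

Direct substitution gives 0/0.
Apply L'Hôpital: lim (-5 + 5/(5*y - 14))/(2*y - 6), still 0/0.
After 2 applications of L'Hôpital's rule the quotient is (-25/(5*y - 14)^2)/(2); substituting y = 3 gives -25/2.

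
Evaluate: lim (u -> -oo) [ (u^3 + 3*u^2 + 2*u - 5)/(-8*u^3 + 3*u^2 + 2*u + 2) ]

-1/8

Numerator and denominator both have degree 3.
Dividing every term by u^3, all lower-order terms vanish and the limit is the ratio of leading coefficients, 1/(-8) = -1/8.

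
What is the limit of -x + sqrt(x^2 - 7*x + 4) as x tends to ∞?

-7/2

An ∞ − ∞ form. Rationalising with the conjugate, the difference becomes (-7x + 4) / (√(x^2 - 7*x + 4) + x).
For large x the denominator behaves like 2·x, so the quotient tends to -7/2 = -7/2.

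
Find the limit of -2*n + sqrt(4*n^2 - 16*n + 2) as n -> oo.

-4

An ∞ − ∞ form. Rationalising with the conjugate, the difference becomes (-16n + 2) / (√(4*n^2 - 16*n + 2) + 2n).
For large n the denominator behaves like 2·2n, so the quotient tends to -16/4 = -4.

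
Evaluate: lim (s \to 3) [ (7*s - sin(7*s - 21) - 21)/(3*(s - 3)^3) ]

343/18

Direct substitution gives 0/0.
Apply L'Hôpital: lim (7 - 7*cos(7*s - 21))/(9*(s - 3)^2), still 0/0.
Apply L'Hôpital: lim (49*sin(7*s - 21))/(18*s - 54), still 0/0.
After 3 applications of L'Hôpital's rule the quotient is (343*cos(7*s - 21))/(18); substituting s = 3 gives 343/18.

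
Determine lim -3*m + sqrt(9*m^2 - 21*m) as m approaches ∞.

An ∞ − ∞ form. Rationalising with the conjugate, the difference becomes (-21m) / (√(9*m^2 - 21*m) + 3m).
For large m the denominator behaves like 2·3m, so the quotient tends to -21/6 = -7/2.

-7/2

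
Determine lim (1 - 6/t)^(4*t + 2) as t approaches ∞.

e^(-24)

The base → 1 and the exponent → ∞: a 1^∞ form.
Take logarithms: (4t + 2)·ln(1 - 6/t). Since ln(1+u) ~ u for small u, this behaves like (4t)·(-6/t) → -24.
So the limit is e^(-24).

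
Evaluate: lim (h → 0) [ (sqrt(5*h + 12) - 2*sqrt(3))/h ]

A 0/0 form; rationalise with √(12 + 5h) + √12. This collapses the numerator to 5h, leaving 5/(√(12 + 5h) + √12) → 5/(2√12) = 5*√(3)/12.

5*√(3)/12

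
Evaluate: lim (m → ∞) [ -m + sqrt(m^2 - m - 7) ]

This has the form ∞ − ∞. Multiply and divide by the conjugate √(m^2 - m - 7) + m.
That gives (-m - 7) / (√(m^2 - m - 7) + m).
Divide numerator and denominator by m: the limit is -1/(2·1) = -1/2.

-1/2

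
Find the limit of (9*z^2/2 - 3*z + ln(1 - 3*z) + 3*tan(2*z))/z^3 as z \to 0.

Substitution gives 0/0 (the numerator vanishes to order 3).
Expand each term to order z^3: the coefficient of z^3 in ln(1 - 3z) is -9 and in 3·tan(2z) is 8.
Lower-order terms cancel with the polynomial part, so the numerator is (-1)·z^3 + o(z^3), and the limit is (-1)/(1) = -1.

-1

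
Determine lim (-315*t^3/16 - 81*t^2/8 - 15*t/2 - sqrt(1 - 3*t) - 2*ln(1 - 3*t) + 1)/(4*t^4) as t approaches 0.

Substitution gives 0/0; apply L'Hôpital's rule 4 times.
After differentiating numerator and denominator 4 times the quotient is (972/(1 - 3*t)^4 + 1215*(3*t - 1)^4/(16*(1 - 3*t)^(15/2)))/(96); at t = 0 this is 5589/512.

5589/512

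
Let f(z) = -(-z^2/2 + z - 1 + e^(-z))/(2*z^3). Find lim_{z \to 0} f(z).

1/12

Direct substitution gives 0/0.
Apply L'Hôpital: lim (-z + 1 - e^(-z))/(-6*z^2), still 0/0.
Apply L'Hôpital: lim (-1 + e^(-z))/(-12*z), still 0/0.
After 3 applications of L'Hôpital's rule the quotient is (-e^(-z))/(-12); substituting z = 0 gives 1/12.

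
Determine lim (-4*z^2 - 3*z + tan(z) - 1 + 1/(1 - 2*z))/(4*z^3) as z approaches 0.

Substitution gives 0/0; apply L'Hôpital's rule 3 times.
After differentiating numerator and denominator 3 times the quotient is (6*tan(z)^2/cos(z)^2 + 2/cos(z)^2 + 48/(2*z - 1)^4)/(24); at z = 0 this is 25/12.

25/12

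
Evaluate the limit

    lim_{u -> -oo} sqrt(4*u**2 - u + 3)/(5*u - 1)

For large |u|, √(4*u^2 - u + 3) ≈ √4·|u| and the denominator ≈ 5u.
Since u → −∞, |u| = −u, giving −√4/(5) = -2/5.

-2/5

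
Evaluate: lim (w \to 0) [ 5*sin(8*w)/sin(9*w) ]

Substitution gives 0/0.
Divide numerator and denominator by w: sin(8w)/w → 8 and sin(9w)/w → 9, so the limit is 5·8/9 = 40/9.

40/9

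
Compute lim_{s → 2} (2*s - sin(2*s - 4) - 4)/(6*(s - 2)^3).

Direct substitution gives 0/0.
Apply L'Hôpital: lim (2 - 2*cos(2*s - 4))/(18*(s - 2)^2), still 0/0.
Apply L'Hôpital: lim (4*sin(2*s - 4))/(36*s - 72), still 0/0.
After 3 applications of L'Hôpital's rule the quotient is (8*cos(2*s - 4))/(36); substituting s = 2 gives 2/9.

2/9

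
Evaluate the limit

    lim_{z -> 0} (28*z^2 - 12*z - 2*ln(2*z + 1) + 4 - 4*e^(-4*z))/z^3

112/3

Substitution gives 0/0 (the numerator vanishes to order 3).
Expand each term to order z^3: the coefficient of z^3 in -2·ln(1 + 2z) is -16/3 and in -4·e^(-4z) is 128/3.
Lower-order terms cancel with the polynomial part, so the numerator is (112/3)·z^3 + o(z^3), and the limit is (112/3)/(1) = 112/3.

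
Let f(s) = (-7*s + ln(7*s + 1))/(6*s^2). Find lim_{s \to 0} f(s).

Direct substitution gives 0/0.
Apply L'Hôpital: lim (-7 + 7/(7*s + 1))/(12*s), still 0/0.
After 2 applications of L'Hôpital's rule the quotient is (-49/(7*s + 1)^2)/(12); substituting s = 0 gives -49/12.

-49/12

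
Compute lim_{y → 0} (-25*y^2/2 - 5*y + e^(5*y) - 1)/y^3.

125/6

Direct substitution gives 0/0.
Apply L'Hôpital: lim (-25*y + 5*e^(5*y) - 5)/(3*y^2), still 0/0.
Apply L'Hôpital: lim (25*e^(5*y) - 25)/(6*y), still 0/0.
After 3 applications of L'Hôpital's rule the quotient is (125*e^(5*y))/(6); substituting y = 0 gives 125/6.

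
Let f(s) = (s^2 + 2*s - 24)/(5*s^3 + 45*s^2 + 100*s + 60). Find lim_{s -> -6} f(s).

-1/10

Direct substitution gives 0/0, so factor. Both numerator and denominator have (s + 6) as a factor.
After cancelling, the expression reduces to (s - 4)/(5*s^2 + 15*s + 10).
Substituting s = -6 gives -1/10.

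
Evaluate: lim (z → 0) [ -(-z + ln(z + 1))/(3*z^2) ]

1/6

Direct substitution gives 0/0.
Apply L'Hôpital: lim (-1 + 1/(z + 1))/(-6*z), still 0/0.
After 2 applications of L'Hôpital's rule the quotient is (-1/(z + 1)^2)/(-6); substituting z = 0 gives 1/6.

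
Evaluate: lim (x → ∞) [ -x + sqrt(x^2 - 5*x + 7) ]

This has the form ∞ − ∞. Multiply and divide by the conjugate √(x^2 - 5*x + 7) + x.
That gives (-5x + 7) / (√(x^2 - 5*x + 7) + x).
Divide numerator and denominator by x: the limit is -5/(2·1) = -5/2.

-5/2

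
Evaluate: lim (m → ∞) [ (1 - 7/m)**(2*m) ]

e^(-14)

The base → 1 and the exponent → ∞: a 1^∞ form.
Take logarithms: (2m)·ln(1 - 7/m). Since ln(1+u) ~ u for small u, this behaves like (2m)·(-7/m) → -14.
So the limit is e^(-14).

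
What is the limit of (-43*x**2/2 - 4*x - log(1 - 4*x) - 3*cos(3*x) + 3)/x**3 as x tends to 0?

Substitution gives 0/0 (the numerator vanishes to order 3).
Expand each term to order x^3: the coefficient of x^3 in −ln(1 - 4x) is 64/3 and in -3·cos(3x) is 0.
Lower-order terms cancel with the polynomial part, so the numerator is (64/3)·x^3 + o(x^3), and the limit is (64/3)/(1) = 64/3.

64/3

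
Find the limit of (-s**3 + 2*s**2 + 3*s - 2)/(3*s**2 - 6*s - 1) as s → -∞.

The numerator has higher degree (3 > 2); the quotient behaves like (-1/(3))·s^1 for large |s|.
As s → −∞ this diverges to ∞.

∞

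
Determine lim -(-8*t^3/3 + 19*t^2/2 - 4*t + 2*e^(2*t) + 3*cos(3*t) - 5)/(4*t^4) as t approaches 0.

Substitution gives 0/0; apply L'Hôpital's rule 4 times.
After differentiating numerator and denominator 4 times the quotient is (32*e^(2*t) + 243*cos(3*t))/(-96); at t = 0 this is -275/96.

-275/96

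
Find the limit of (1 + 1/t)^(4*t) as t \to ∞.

The base → 1 and the exponent → ∞: a 1^∞ form.
Take logarithms: (4t)·ln(1 + 1/t). Since ln(1+u) ~ u for small u, this behaves like (4t)·(1/t) → 4.
So the limit is e^(4).

e^(4)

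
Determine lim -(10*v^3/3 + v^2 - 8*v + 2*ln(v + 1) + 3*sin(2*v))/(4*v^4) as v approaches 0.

1/8

Substitution gives 0/0; apply L'Hôpital's rule 4 times.
After differentiating numerator and denominator 4 times the quotient is (48*sin(2*v) - 12/(v + 1)^4)/(-96); at v = 0 this is 1/8.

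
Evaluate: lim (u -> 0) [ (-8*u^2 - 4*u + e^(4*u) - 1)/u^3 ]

Direct substitution gives 0/0.
Apply L'Hôpital: lim (-16*u + 4*e^(4*u) - 4)/(3*u^2), still 0/0.
Apply L'Hôpital: lim (16*e^(4*u) - 16)/(6*u), still 0/0.
After 3 applications of L'Hôpital's rule the quotient is (64*e^(4*u))/(6); substituting u = 0 gives 32/3.

32/3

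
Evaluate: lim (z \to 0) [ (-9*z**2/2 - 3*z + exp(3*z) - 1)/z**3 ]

9/2

Direct substitution gives 0/0.
Apply L'Hôpital: lim (-9*z + 3*e^(3*z) - 3)/(3*z^2), still 0/0.
Apply L'Hôpital: lim (9*e^(3*z) - 9)/(6*z), still 0/0.
After 3 applications of L'Hôpital's rule the quotient is (27*e^(3*z))/(6); substituting z = 0 gives 9/2.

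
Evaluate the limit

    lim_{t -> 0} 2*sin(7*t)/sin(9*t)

14/9

Substitution gives 0/0.
Divide numerator and denominator by t: sin(7t)/t → 7 and sin(9t)/t → 9, so the limit is 2·7/9 = 14/9.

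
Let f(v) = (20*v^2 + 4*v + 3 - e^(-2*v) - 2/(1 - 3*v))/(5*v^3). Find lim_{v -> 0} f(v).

Substitution gives 0/0; apply L'Hôpital's rule 3 times.
After differentiating numerator and denominator 3 times the quotient is (8*e^(-2*v) - 324/(3*v - 1)^4)/(30); at v = 0 this is -158/15.

-158/15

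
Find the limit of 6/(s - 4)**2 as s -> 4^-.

∞

As s → 4⁻, (s - 4) → 0⁻, so (s - 4)^2 → 0⁺ and 6/(s - 4)^2 → ∞.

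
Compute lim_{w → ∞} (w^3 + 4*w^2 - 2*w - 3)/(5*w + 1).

The numerator has higher degree (3 > 1); the quotient behaves like (1/(5))·w^2 for large |w|.
As w → +∞ this diverges to ∞.

∞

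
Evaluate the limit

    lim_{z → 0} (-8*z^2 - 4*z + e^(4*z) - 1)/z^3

32/3

Direct substitution gives 0/0.
Apply L'Hôpital: lim (-16*z + 4*e^(4*z) - 4)/(3*z^2), still 0/0.
Apply L'Hôpital: lim (16*e^(4*z) - 16)/(6*z), still 0/0.
After 3 applications of L'Hôpital's rule the quotient is (64*e^(4*z))/(6); substituting z = 0 gives 32/3.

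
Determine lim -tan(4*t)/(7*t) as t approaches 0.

Substitution gives 0/0.
Since tan(u)/u → 1 as u → 0, tan(4t)/(4t) → 1 and the limit is 4/(-7) = -4/7.

-4/7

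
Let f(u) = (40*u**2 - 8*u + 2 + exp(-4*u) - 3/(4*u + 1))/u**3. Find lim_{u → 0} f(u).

544/3

Substitution gives 0/0; apply L'Hôpital's rule 3 times.
After differentiating numerator and denominator 3 times the quotient is (-64*e^(-4*u) + 1152/(4*u + 1)^4)/(6); at u = 0 this is 544/3.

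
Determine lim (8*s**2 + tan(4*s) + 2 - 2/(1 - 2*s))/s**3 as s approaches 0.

Substitution gives 0/0; apply L'Hôpital's rule 3 times.
After differentiating numerator and denominator 3 times the quotient is (384*tan(4*s)^2/cos(4*s)^2 + 128/cos(4*s)^2 - 96/(2*s - 1)^4)/(6); at s = 0 this is 16/3.

16/3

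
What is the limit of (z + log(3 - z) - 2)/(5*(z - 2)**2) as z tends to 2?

Direct substitution gives 0/0.
Apply L'Hôpital: lim (1 - 1/(3 - z))/(10*z - 20), still 0/0.
After 2 applications of L'Hôpital's rule the quotient is (-1/(3 - z)^2)/(10); substituting z = 2 gives -1/10.

-1/10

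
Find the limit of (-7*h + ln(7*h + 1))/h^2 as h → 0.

Direct substitution gives 0/0.
Apply L'Hôpital: lim (-7 + 7/(7*h + 1))/(2*h), still 0/0.
After 2 applications of L'Hôpital's rule the quotient is (-49/(7*h + 1)^2)/(2); substituting h = 0 gives -49/2.

-49/2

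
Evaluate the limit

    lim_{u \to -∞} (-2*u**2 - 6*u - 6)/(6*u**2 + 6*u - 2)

-1/3

Numerator and denominator both have degree 2.
Dividing every term by u^2, all lower-order terms vanish and the limit is the ratio of leading coefficients, -2/(6) = -1/3.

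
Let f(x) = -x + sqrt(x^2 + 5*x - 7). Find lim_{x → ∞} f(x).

This has the form ∞ − ∞. Multiply and divide by the conjugate √(x^2 + 5*x - 7) + x.
That gives (5x - 7) / (√(x^2 + 5*x - 7) + x).
Divide numerator and denominator by x: the limit is 5/(2·1) = 5/2.

5/2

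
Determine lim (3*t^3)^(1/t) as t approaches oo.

1

Base → ∞ and exponent → 0: an ∞^0 form.
Take logs: (1/t)·ln(3·t^3) = (ln 3 + 3·ln t)/t → 0.
So the limit is e^0 = 1.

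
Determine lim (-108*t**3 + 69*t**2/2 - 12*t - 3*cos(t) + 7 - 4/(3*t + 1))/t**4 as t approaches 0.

Substitution gives 0/0 (the numerator vanishes to order 4).
Expand each term to order t^4: the coefficient of t^4 in -4·1/(1 + 3t) is -324 and in -3·cos(t) is -1/8.
Lower-order terms cancel with the polynomial part, so the numerator is (-2593/8)·t^4 + o(t^4), and the limit is (-2593/8)/(1) = -2593/8.

-2593/8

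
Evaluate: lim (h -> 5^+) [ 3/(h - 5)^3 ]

∞

As h → 5⁺, (h - 5) → 0⁺, so (h - 5)^3 → 0⁺ and 3/(h - 5)^3 → ∞.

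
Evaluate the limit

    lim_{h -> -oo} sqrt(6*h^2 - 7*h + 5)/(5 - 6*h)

√(6)/6

For large |h|, √(6*h^2 - 7*h + 5) ≈ √6·|h| and the denominator ≈ -6h.
Since h → −∞, |h| = −h, giving −√6/(-6) = √(6)/6.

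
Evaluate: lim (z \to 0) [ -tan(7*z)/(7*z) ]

Substitution gives 0/0.
Since tan(u)/u → 1 as u → 0, tan(7z)/(7z) → 1 and the limit is 7/(-7) = -1.

-1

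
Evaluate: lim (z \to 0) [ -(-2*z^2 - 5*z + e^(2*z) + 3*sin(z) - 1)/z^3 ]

Substitution gives 0/0; apply L'Hôpital's rule 3 times.
After differentiating numerator and denominator 3 times the quotient is (8*e^(2*z) - 3*cos(z))/(-6); at z = 0 this is -5/6.

-5/6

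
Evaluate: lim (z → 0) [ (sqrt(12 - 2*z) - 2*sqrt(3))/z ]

-√(3)/6

Substitution gives 0/0. Multiply numerator and denominator by the conjugate √(12 - 2z) + √12.
The numerator becomes (12 - 2z) − 12 = -2z, so the expression simplifies to -2/(√(12 - 2z) + √12).
Letting z → 0 gives -2/(2√12) = -√(3)/6.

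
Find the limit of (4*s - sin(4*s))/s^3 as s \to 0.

Direct substitution gives 0/0.
Apply L'Hôpital: lim (4 - 4*cos(4*s))/(3*s^2), still 0/0.
Apply L'Hôpital: lim (16*sin(4*s))/(6*s), still 0/0.
After 3 applications of L'Hôpital's rule the quotient is (64*cos(4*s))/(6); substituting s = 0 gives 32/3.

32/3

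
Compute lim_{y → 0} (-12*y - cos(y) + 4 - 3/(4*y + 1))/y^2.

Substitution gives 0/0 (the numerator vanishes to order 2).
Expand each term to order y^2: the coefficient of y^2 in -3·1/(1 + 4y) is -48 and in −cos(y) is 1/2.
Lower-order terms cancel with the polynomial part, so the numerator is (-95/2)·y^2 + o(y^2), and the limit is (-95/2)/(1) = -95/2.

-95/2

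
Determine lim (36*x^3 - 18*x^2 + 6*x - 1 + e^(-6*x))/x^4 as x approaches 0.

54

Direct substitution gives 0/0.
Apply L'Hôpital: lim (108*x^2 - 36*x + 6 - 6*e^(-6*x))/(4*x^3), still 0/0.
Apply L'Hôpital: lim (216*x - 36 + 36*e^(-6*x))/(12*x^2), still 0/0.
Apply L'Hôpital: lim (216 - 216*e^(-6*x))/(24*x), still 0/0.
After 4 applications of L'Hôpital's rule the quotient is (1296*e^(-6*x))/(24); substituting x = 0 gives 54.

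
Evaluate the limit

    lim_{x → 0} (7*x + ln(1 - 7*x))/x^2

Direct substitution gives 0/0.
Apply L'Hôpital: lim (7 - 7/(1 - 7*x))/(2*x), still 0/0.
After 2 applications of L'Hôpital's rule the quotient is (-49/(1 - 7*x)^2)/(2); substituting x = 0 gives -49/2.

-49/2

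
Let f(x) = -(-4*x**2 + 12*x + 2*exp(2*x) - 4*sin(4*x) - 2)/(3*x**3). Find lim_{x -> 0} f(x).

Substitution gives 0/0; apply L'Hôpital's rule 3 times.
After differentiating numerator and denominator 3 times the quotient is (16*e^(2*x) + 256*cos(4*x))/(-18); at x = 0 this is -136/9.

-136/9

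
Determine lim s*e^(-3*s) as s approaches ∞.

Write as s^1/e^{3s}, an ∞/∞ form.
Exponential growth dominates any polynomial, so repeated L'Hôpital (or the standard result) gives 0.

0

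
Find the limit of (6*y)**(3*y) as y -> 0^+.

1

Base → 0⁺ and exponent → 0⁺: a 0^0 form.
Take logs: 3y·ln(6y). This is 0·(−∞); rewriting as ln(6y)/(1/(3y)) and applying L'Hôpital gives 0.
Hence the limit is e^0 = 1.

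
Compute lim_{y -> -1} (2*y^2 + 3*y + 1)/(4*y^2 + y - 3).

Direct substitution gives 0/0, so factor. Both numerator and denominator have (y + 1) as a factor.
After cancelling, the expression reduces to (2*y + 1)/(4*y - 3).
Substituting y = -1 gives 1/7.

1/7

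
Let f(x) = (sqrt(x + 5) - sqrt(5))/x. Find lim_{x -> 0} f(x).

√(5)/10

Substitution gives 0/0. Multiply numerator and denominator by the conjugate √(5 + x) + √5.
The numerator becomes (5 + x) − 5 = x, so the expression simplifies to 1/(√(5 + x) + √5).
Letting x → 0 gives 1/(2√5) = √(5)/10.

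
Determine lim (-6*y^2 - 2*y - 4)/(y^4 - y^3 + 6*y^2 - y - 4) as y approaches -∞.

0

The denominator has degree 4 and the numerator degree 2. Dividing numerator and denominator by y^4 sends every term to 0 except the leading denominator term, so the limit is 0.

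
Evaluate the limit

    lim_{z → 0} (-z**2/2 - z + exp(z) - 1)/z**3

Direct substitution gives 0/0.
Apply L'Hôpital: lim (-z + e^(z) - 1)/(3*z^2), still 0/0.
Apply L'Hôpital: lim (e^(z) - 1)/(6*z), still 0/0.
After 3 applications of L'Hôpital's rule the quotient is (e^(z))/(6); substituting z = 0 gives 1/6.

1/6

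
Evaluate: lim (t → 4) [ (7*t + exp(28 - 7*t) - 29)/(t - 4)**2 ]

Direct substitution gives 0/0.
Apply L'Hôpital: lim (7 - 7*e^(28 - 7*t))/(2*t - 8), still 0/0.
After 2 applications of L'Hôpital's rule the quotient is (49*e^(28 - 7*t))/(2); substituting t = 4 gives 49/2.

49/2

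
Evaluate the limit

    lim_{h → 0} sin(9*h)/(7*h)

9/7

Substitution gives 0/0.
Write it as (9/7)·sin(9h)/(9h); since sin(u)/u → 1, the limit is 9/7.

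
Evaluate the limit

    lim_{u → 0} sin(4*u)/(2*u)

2

Substitution gives 0/0.
Write it as (4/2)·sin(4u)/(4u); since sin(θ)/θ → 1, the limit is 2.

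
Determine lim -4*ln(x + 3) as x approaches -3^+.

∞

As x → -3⁺, x + 3 → 0⁺ and ln(x + 3) → −∞.
Multiplying by -4 gives ∞.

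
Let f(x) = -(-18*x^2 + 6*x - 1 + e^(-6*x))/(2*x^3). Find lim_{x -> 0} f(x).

Direct substitution gives 0/0.
Apply L'Hôpital: lim (-36*x + 6 - 6*e^(-6*x))/(-6*x^2), still 0/0.
Apply L'Hôpital: lim (-36 + 36*e^(-6*x))/(-12*x), still 0/0.
After 3 applications of L'Hôpital's rule the quotient is (-216*e^(-6*x))/(-12); substituting x = 0 gives 18.

18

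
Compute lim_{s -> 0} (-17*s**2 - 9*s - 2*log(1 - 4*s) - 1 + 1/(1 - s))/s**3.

Substitution gives 0/0 (the numerator vanishes to order 3).
Expand each term to order s^3: the coefficient of s^3 in -2·ln(1 - 4s) is 128/3 and in 1/(1 - s) is 1.
Lower-order terms cancel with the polynomial part, so the numerator is (131/3)·s^3 + o(s^3), and the limit is (131/3)/(1) = 131/3.

131/3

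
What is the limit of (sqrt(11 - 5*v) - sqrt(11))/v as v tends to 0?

-5*√(11)/22

Substitution gives 0/0. Multiply numerator and denominator by the conjugate √(11 - 5v) + √11.
The numerator becomes (11 - 5v) − 11 = -5v, so the expression simplifies to -5/(√(11 - 5v) + √11).
Letting v → 0 gives -5/(2√11) = -5*√(11)/22.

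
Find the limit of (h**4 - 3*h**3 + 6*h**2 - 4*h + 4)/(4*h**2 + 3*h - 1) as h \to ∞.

The numerator has higher degree (4 > 2); the quotient behaves like (1/(4))·h^2 for large |h|.
As h → +∞ this diverges to ∞.

∞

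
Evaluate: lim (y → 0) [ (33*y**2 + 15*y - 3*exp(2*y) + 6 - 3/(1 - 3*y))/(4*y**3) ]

Substitution gives 0/0 (the numerator vanishes to order 3).
Expand each term to order y^3: the coefficient of y^3 in -3·e^(2y) is -4 and in -3·1/(1 - 3y) is -81.
Lower-order terms cancel with the polynomial part, so the numerator is (-85)·y^3 + o(y^3), and the limit is (-85)/(4) = -85/4.

-85/4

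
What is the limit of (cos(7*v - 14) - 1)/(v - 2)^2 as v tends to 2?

-49/2

Direct substitution gives 0/0.
Apply L'Hôpital: lim (-7*sin(7*v - 14))/(2*v - 4), still 0/0.
After 2 applications of L'Hôpital's rule the quotient is (-49*cos(7*v - 14))/(2); substituting v = 2 gives -49/2.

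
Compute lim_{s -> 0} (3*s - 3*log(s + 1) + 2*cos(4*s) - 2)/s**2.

-29/2

Substitution gives 0/0 (the numerator vanishes to order 2).
Expand each term to order s^2: the coefficient of s^2 in -3·ln(1 + s) is 3/2 and in 2·cos(4s) is -16.
Lower-order terms cancel with the polynomial part, so the numerator is (-29/2)·s^2 + o(s^2), and the limit is (-29/2)/(1) = -29/2.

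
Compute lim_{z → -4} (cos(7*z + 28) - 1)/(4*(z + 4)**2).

-49/8

Direct substitution gives 0/0.
Apply L'Hôpital: lim (-7*sin(7*z + 28))/(8*z + 32), still 0/0.
After 2 applications of L'Hôpital's rule the quotient is (-49*cos(7*z + 28))/(8); substituting z = -4 gives -49/8.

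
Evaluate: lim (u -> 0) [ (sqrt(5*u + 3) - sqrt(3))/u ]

Substitution gives 0/0. Multiply numerator and denominator by the conjugate √(3 + 5u) + √3.
The numerator becomes (3 + 5u) − 3 = 5u, so the expression simplifies to 5/(√(3 + 5u) + √3).
Letting u → 0 gives 5/(2√3) = 5*√(3)/6.

5*√(3)/6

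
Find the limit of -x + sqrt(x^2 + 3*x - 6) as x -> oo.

An ∞ − ∞ form. Rationalising with the conjugate, the difference becomes (3x - 6) / (√(x^2 + 3*x - 6) + x).
For large x the denominator behaves like 2·x, so the quotient tends to 3/2 = 3/2.

3/2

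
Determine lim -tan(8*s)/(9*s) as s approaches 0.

-8/9

Substitution gives 0/0.
Since tan(u)/u → 1 as u → 0, tan(8s)/(8s) → 1 and the limit is 8/(-9) = -8/9.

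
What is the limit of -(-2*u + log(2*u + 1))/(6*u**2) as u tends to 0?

1/3

Direct substitution gives 0/0.
Apply L'Hôpital: lim (-2 + 2/(2*u + 1))/(-12*u), still 0/0.
After 2 applications of L'Hôpital's rule the quotient is (-4/(2*u + 1)^2)/(-12); substituting u = 0 gives 1/3.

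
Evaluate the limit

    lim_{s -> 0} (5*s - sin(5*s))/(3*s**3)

125/18

Direct substitution gives 0/0.
Apply L'Hôpital: lim (5 - 5*cos(5*s))/(9*s^2), still 0/0.
Apply L'Hôpital: lim (25*sin(5*s))/(18*s), still 0/0.
After 3 applications of L'Hôpital's rule the quotient is (125*cos(5*s))/(18); substituting s = 0 gives 125/18.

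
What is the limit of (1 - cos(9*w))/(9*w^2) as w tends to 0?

Substitution gives 0/0.
Use (1 − cos u)/u² → 1/2 with u = 9w: the limit is 9²/(2·9) = 9/2.

9/2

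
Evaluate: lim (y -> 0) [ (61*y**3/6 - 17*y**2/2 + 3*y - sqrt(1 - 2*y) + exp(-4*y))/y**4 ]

Substitution gives 0/0; apply L'Hôpital's rule 4 times.
After differentiating numerator and denominator 4 times the quotient is (256*e^(-4*y) + 15/(1 - 2*y)^(7/2))/(24); at y = 0 this is 271/24.

271/24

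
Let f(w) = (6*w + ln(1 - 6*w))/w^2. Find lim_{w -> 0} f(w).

Direct substitution gives 0/0.
Apply L'Hôpital: lim (6 - 6/(1 - 6*w))/(2*w), still 0/0.
After 2 applications of L'Hôpital's rule the quotient is (-36/(1 - 6*w)^2)/(2); substituting w = 0 gives -18.

-18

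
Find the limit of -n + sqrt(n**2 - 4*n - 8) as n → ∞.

An ∞ − ∞ form. Rationalising with the conjugate, the difference becomes (-4n - 8) / (√(n^2 - 4*n - 8) + n).
For large n the denominator behaves like 2·n, so the quotient tends to -4/2 = -2.

-2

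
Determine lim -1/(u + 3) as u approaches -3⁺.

As u → -3⁺, (u + 3) → 0⁺, so (u + 3)^1 → 0⁺ and -1/(u + 3)^1 → -∞.

-∞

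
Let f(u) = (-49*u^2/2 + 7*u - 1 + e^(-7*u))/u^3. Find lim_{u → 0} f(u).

-343/6

Direct substitution gives 0/0.
Apply L'Hôpital: lim (-49*u + 7 - 7*e^(-7*u))/(3*u^2), still 0/0.
Apply L'Hôpital: lim (-49 + 49*e^(-7*u))/(6*u), still 0/0.
After 3 applications of L'Hôpital's rule the quotient is (-343*e^(-7*u))/(6); substituting u = 0 gives -343/6.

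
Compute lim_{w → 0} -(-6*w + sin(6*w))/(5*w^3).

36/5

Direct substitution gives 0/0.
Apply L'Hôpital: lim (6*cos(6*w) - 6)/(-15*w^2), still 0/0.
Apply L'Hôpital: lim (-36*sin(6*w))/(-30*w), still 0/0.
After 3 applications of L'Hôpital's rule the quotient is (-216*cos(6*w))/(-30); substituting w = 0 gives 36/5.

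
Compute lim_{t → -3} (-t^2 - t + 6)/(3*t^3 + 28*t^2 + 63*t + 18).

At t = -3 both the top and bottom vanish — a removable singularity. Factoring out (t + 3) from each leaves (2 - t)/(3*t^2 + 19*t + 6), which at t = -3 equals -5/24.

-5/24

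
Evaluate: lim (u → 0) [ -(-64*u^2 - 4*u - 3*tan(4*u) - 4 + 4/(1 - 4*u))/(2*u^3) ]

Substitution gives 0/0 (the numerator vanishes to order 3).
Expand each term to order u^3: the coefficient of u^3 in 4·1/(1 - 4u) is 256 and in -3·tan(4u) is -64.
Lower-order terms cancel with the polynomial part, so the numerator is (192)·u^3 + o(u^3), and the limit is (192)/(-2) = -96.

-96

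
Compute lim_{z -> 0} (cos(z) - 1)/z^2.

Direct substitution gives 0/0.
Apply L'Hôpital: lim (-sin(z))/(2*z), still 0/0.
After 2 applications of L'Hôpital's rule the quotient is (-cos(z))/(2); substituting z = 0 gives -1/2.

-1/2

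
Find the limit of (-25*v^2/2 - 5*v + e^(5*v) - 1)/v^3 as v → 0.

Direct substitution gives 0/0.
Apply L'Hôpital: lim (-25*v + 5*e^(5*v) - 5)/(3*v^2), still 0/0.
Apply L'Hôpital: lim (25*e^(5*v) - 25)/(6*v), still 0/0.
After 3 applications of L'Hôpital's rule the quotient is (125*e^(5*v))/(6); substituting v = 0 gives 125/6.

125/6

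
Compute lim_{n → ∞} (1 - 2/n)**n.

Write it as [(1 - 2/n)^n]^(1) · (1 - 2/n)^(0). The bracketed term tends to e^(-2) and the second factor to 1, so the limit is e^(-2).

e^(-2)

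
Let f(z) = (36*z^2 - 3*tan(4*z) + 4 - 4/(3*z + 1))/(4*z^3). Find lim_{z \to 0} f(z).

11

Substitution gives 0/0 (the numerator vanishes to order 3).
Expand each term to order z^3: the coefficient of z^3 in -4·1/(1 + 3z) is 108 and in -3·tan(4z) is -64.
Lower-order terms cancel with the polynomial part, so the numerator is (44)·z^3 + o(z^3), and the limit is (44)/(4) = 11.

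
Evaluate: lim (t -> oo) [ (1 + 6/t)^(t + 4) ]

The base → 1 and the exponent → ∞: a 1^∞ form.
Take logarithms: (t + 4)·ln(1 + 6/t). Since ln(1+u) ~ u for small u, this behaves like (t)·(6/t) → 6.
So the limit is e^(6).

e^(6)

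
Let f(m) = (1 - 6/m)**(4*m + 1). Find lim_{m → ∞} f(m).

e^(-24)

Let L be the limit and take ln: ln L = lim (4m + 1)·ln(1 - 6/m) = lim (4m + 1)·(-6/m + O(1/m²)) = -24.
Hence L = e^(-24).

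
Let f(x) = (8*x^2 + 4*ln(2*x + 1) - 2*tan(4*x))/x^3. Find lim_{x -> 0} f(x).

-32

Substitution gives 0/0; apply L'Hôpital's rule 3 times.
After differentiating numerator and denominator 3 times the quotient is (-512*tan(4*x)^2/cos(4*x)^2 - 256/cos(4*x)^4 + 64/(2*x + 1)^3)/(6); at x = 0 this is -32.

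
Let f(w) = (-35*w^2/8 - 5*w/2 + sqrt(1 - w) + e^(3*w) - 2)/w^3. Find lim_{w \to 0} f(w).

71/16

Substitution gives 0/0 (the numerator vanishes to order 3).
Expand each term to order w^3: the coefficient of w^3 in e^(3w) is 9/2 and in √(1 - w) is -1/16.
Lower-order terms cancel with the polynomial part, so the numerator is (71/16)·w^3 + o(w^3), and the limit is (71/16)/(1) = 71/16.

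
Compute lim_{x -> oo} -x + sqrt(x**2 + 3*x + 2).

An ∞ − ∞ form. Rationalising with the conjugate, the difference becomes (3x + 2) / (√(x^2 + 3*x + 2) + x).
For large x the denominator behaves like 2·x, so the quotient tends to 3/2 = 3/2.

3/2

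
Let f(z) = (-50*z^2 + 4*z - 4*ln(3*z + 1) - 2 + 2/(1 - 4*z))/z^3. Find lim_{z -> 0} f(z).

Substitution gives 0/0; apply L'Hôpital's rule 3 times.
After differentiating numerator and denominator 3 times the quotient is (768/(4*z - 1)^4 - 216/(3*z + 1)^3)/(6); at z = 0 this is 92.

92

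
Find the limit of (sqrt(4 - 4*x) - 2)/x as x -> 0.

Substitution gives 0/0. Multiply numerator and denominator by the conjugate √(4 - 4x) + √4.
The numerator becomes (4 - 4x) − 4 = -4x, so the expression simplifies to -4/(√(4 - 4x) + √4).
Letting x → 0 gives -4/(2√4) = -1.

-1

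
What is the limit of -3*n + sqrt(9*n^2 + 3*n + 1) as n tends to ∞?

An ∞ − ∞ form. Rationalising with the conjugate, the difference becomes (3n + 1) / (√(9*n^2 + 3*n + 1) + 3n).
For large n the denominator behaves like 2·3n, so the quotient tends to 3/6 = 1/2.

1/2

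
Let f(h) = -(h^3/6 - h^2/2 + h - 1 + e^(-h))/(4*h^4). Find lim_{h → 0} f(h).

Direct substitution gives 0/0.
Apply L'Hôpital: lim (h^2/2 - h + 1 - e^(-h))/(-16*h^3), still 0/0.
Apply L'Hôpital: lim (h - 1 + e^(-h))/(-48*h^2), still 0/0.
Apply L'Hôpital: lim (1 - e^(-h))/(-96*h), still 0/0.
After 4 applications of L'Hôpital's rule the quotient is (e^(-h))/(-96); substituting h = 0 gives -1/96.

-1/96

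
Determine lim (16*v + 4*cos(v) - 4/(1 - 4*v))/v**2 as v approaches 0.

Substitution gives 0/0 (the numerator vanishes to order 2).
Expand each term to order v^2: the coefficient of v^2 in 4·cos(v) is -2 and in -4·1/(1 - 4v) is -64.
Lower-order terms cancel with the polynomial part, so the numerator is (-66)·v^2 + o(v^2), and the limit is (-66)/(1) = -66.

-66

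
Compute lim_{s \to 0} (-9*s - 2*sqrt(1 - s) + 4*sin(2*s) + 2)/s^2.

1/4

Substitution gives 0/0 (the numerator vanishes to order 2).
Expand each term to order s^2: the coefficient of s^2 in -2·√(1 - s) is 1/4 and in 4·sin(2s) is 0.
Lower-order terms cancel with the polynomial part, so the numerator is (1/4)·s^2 + o(s^2), and the limit is (1/4)/(1) = 1/4.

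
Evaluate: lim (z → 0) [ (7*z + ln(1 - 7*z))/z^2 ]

Direct substitution gives 0/0.
Apply L'Hôpital: lim (7 - 7/(1 - 7*z))/(2*z), still 0/0.
After 2 applications of L'Hôpital's rule the quotient is (-49/(1 - 7*z)^2)/(2); substituting z = 0 gives -49/2.

-49/2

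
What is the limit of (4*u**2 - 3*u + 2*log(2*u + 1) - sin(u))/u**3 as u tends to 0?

11/2

Substitution gives 0/0 (the numerator vanishes to order 3).
Expand each term to order u^3: the coefficient of u^3 in −sin(u) is 1/6 and in 2·ln(1 + 2u) is 16/3.
Lower-order terms cancel with the polynomial part, so the numerator is (11/2)·u^3 + o(u^3), and the limit is (11/2)/(1) = 11/2.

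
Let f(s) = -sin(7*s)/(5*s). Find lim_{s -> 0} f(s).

Substitution gives 0/0.
Write it as (7/(-5))·sin(7s)/(7s); since sin(u)/u → 1, the limit is -7/5.

-7/5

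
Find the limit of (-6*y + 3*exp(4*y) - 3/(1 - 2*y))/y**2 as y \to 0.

Substitution gives 0/0; apply L'Hôpital's rule 2 times.
After differentiating numerator and denominator 2 times the quotient is (48*e^(4*y) + 24/(2*y - 1)^3)/(2); at y = 0 this is 12.

12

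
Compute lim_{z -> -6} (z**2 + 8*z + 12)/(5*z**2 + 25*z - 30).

4/35

Direct substitution gives 0/0, so factor. Both numerator and denominator have (z + 6) as a factor.
After cancelling, the expression reduces to (z + 2)/(5*z - 5).
Substituting z = -6 gives 4/35.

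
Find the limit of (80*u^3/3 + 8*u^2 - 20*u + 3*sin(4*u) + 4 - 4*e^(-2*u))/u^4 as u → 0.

Substitution gives 0/0 (the numerator vanishes to order 4).
Expand each term to order u^4: the coefficient of u^4 in 3·sin(4u) is 0 and in -4·e^(-2u) is -8/3.
Lower-order terms cancel with the polynomial part, so the numerator is (-8/3)·u^4 + o(u^4), and the limit is (-8/3)/(1) = -8/3.

-8/3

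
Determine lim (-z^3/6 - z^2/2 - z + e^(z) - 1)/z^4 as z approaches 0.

Direct substitution gives 0/0.
Apply L'Hôpital: lim (-z^2/2 - z + e^(z) - 1)/(4*z^3), still 0/0.
Apply L'Hôpital: lim (-z + e^(z) - 1)/(12*z^2), still 0/0.
Apply L'Hôpital: lim (e^(z) - 1)/(24*z), still 0/0.
After 4 applications of L'Hôpital's rule the quotient is (e^(z))/(24); substituting z = 0 gives 1/24.

1/24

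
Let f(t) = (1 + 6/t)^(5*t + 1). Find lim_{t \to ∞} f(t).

e^(30)

Let L be the limit and take ln: ln L = lim (5t + 1)·ln(1 + 6/t) = lim (5t + 1)·(6/t + O(1/t²)) = 30.
Hence L = e^(30).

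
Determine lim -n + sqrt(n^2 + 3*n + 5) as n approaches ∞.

An ∞ − ∞ form. Rationalising with the conjugate, the difference becomes (3n + 5) / (√(n^2 + 3*n + 5) + n).
For large n the denominator behaves like 2·n, so the quotient tends to 3/2 = 3/2.

3/2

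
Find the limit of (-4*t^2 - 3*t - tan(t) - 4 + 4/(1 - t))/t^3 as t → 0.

11/3

Substitution gives 0/0; apply L'Hôpital's rule 3 times.
After differentiating numerator and denominator 3 times the quotient is (4/cos(t)^2 - 6/cos(t)^4 + 24/(t - 1)^4)/(6); at t = 0 this is 11/3.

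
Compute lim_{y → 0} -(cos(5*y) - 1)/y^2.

Direct substitution gives 0/0.
Apply L'Hôpital: lim (-5*sin(5*y))/(-2*y), still 0/0.
After 2 applications of L'Hôpital's rule the quotient is (-25*cos(5*y))/(-2); substituting y = 0 gives 25/2.

25/2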